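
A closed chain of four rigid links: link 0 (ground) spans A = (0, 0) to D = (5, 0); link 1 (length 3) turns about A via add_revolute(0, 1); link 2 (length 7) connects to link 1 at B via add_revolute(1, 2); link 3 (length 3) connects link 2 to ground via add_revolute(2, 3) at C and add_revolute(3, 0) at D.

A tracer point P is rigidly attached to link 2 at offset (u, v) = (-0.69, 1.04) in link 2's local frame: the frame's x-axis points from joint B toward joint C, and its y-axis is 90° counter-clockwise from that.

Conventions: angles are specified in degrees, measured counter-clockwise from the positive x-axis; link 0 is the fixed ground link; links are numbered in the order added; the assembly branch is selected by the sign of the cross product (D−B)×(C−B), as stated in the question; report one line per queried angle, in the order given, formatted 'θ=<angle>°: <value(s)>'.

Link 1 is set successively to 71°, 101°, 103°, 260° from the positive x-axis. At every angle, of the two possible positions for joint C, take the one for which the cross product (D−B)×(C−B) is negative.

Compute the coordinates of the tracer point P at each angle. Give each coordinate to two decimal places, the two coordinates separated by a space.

A=(0,0), D=(5.00,0)
θ=71°: B = A + 3.00·(cos71°, sin71°) = (0.9767, 2.8366)
θ=71°: |BD| = 4.9227
θ=71°: circle(B,7.00) ∩ circle(D,3.00): a=6.5242, h=2.5368
θ=71°:   candidates: C₊=(7.7706,1.1505) cross=12.488; C₋=(4.8471,-2.9961) cross=-12.488
θ=71°:   branch - wants cross < 0 → take C=(4.8471,-2.9961) (cross=-12.488)
θ=71°: ex = (C−B)/|BC| = (0.5529,-0.8332); ey = (0.8332,0.5529)
θ=71°: P = B + -0.69·ex + 1.04·ey = (1.4618,3.9865)
θ=101°: B = A + 3.00·(cos101°, sin101°) = (-0.5724, 2.9449)
θ=101°: |BD| = 6.3027
θ=101°: circle(B,7.00) ∩ circle(D,3.00): a=6.3246, h=2.9999
θ=101°:   candidates: C₊=(6.4210,2.6421) cross=18.908; C₋=(3.6177,-2.6625) cross=-18.908
θ=101°:   branch - wants cross < 0 → take C=(3.6177,-2.6625) (cross=-18.908)
θ=101°: ex = (C−B)/|BC| = (0.5986,-0.8011); ey = (0.8011,0.5986)
θ=101°: P = B + -0.69·ex + 1.04·ey = (-0.1523,4.1201)
θ=103°: B = A + 3.00·(cos103°, sin103°) = (-0.6749, 2.9231)
θ=103°: |BD| = 6.3835
θ=103°: circle(B,7.00) ∩ circle(D,3.00): a=6.3248, h=2.9994
θ=103°:   candidates: C₊=(6.3214,2.6933) cross=19.147; C₋=(3.5744,-2.6396) cross=-19.147
θ=103°:   branch - wants cross < 0 → take C=(3.5744,-2.6396) (cross=-19.147)
θ=103°: ex = (C−B)/|BC| = (0.6070,-0.7947); ey = (0.7947,0.6070)
θ=103°: P = B + -0.69·ex + 1.04·ey = (-0.2672,4.1028)
θ=260°: B = A + 3.00·(cos260°, sin260°) = (-0.5209, -2.9544)
θ=260°: |BD| = 6.2617
θ=260°: circle(B,7.00) ∩ circle(D,3.00): a=6.3249, h=2.9993
θ=260°:   candidates: C₊=(3.6405,2.6743) cross=18.781; C₋=(6.4708,-2.6147) cross=-18.781
θ=260°:   branch - wants cross < 0 → take C=(6.4708,-2.6147) (cross=-18.781)
θ=260°: ex = (C−B)/|BC| = (0.9988,0.0485); ey = (-0.0485,0.9988)
θ=260°: P = B + -0.69·ex + 1.04·ey = (-1.2606,-1.9491)

θ=71°: 1.46 3.99
θ=101°: -0.15 4.12
θ=103°: -0.27 4.10
θ=260°: -1.26 -1.95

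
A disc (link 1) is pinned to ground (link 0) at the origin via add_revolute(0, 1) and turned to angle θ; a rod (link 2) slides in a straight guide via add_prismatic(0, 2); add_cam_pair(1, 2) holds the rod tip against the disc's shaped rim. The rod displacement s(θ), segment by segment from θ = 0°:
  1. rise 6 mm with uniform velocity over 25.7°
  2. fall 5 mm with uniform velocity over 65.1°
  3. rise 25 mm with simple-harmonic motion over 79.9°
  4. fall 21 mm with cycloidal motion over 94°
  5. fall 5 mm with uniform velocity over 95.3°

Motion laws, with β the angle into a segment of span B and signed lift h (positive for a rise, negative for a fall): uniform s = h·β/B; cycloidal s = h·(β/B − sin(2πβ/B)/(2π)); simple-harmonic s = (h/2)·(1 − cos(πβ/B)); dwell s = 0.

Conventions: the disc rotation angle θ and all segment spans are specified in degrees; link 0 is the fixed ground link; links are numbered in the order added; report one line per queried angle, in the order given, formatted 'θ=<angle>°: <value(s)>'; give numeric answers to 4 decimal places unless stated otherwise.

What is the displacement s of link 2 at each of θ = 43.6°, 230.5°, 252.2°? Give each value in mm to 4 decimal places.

segment 1 (0° to 25.7°, uniform, h = 6) is passed completely: s = 0.0000 + (6) = 6.0000
θ = 43.6° falls in segment 2 (25.7° to 90.8°, uniform, h = -5): β = 43.6 − 25.7 = 17.9°, B = 65.1°; Δs = -5·17.9/65.1 = -1.3748; s = 6.0000 − 1.3748 = 4.6252
segment 2 (25.7° to 90.8°, uniform, h = -5) is passed completely: s = 6.0000 + (-5) = 1.0000
segment 3 (90.8° to 170.7°, simple-harmonic, h = 25) is passed completely: s = 1.0000 + (25) = 26.0000
θ = 230.5° falls in segment 4 (170.7° to 264.7°, cycloidal, h = -21): β = 230.5 − 170.7 = 59.8°, B = 94°; Δs = -21·(0.6362 − sin(2π·0.6362)/(2π)) = -15.8828; s = 26.0000 − 15.8828 = 10.1172
θ = 252.2° falls in segment 4 (170.7° to 264.7°, cycloidal, h = -21): β = 252.2 − 170.7 = 81.5°, B = 94°; Δs = -21·(0.8670 − sin(2π·0.8670)/(2π)) = -20.6862; s = 26.0000 − 20.6862 = 5.3138

θ=43.6°: 4.6252
θ=230.5°: 10.1172
θ=252.2°: 5.3138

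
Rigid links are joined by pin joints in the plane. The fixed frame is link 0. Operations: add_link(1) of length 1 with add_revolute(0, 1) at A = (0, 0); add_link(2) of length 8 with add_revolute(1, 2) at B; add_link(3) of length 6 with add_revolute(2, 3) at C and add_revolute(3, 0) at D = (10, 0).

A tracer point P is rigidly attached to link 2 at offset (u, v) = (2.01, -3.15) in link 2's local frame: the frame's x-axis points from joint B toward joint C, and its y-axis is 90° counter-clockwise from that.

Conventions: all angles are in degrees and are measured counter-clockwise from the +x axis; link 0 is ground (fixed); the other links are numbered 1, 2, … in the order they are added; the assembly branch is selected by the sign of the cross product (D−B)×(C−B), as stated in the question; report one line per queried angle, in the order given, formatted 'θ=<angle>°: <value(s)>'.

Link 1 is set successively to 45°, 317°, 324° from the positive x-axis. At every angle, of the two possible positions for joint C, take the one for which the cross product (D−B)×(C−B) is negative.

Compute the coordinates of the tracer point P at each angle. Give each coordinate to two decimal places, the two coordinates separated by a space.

A=(0,0), D=(10.00,0)
θ=45°: B = A + 1.00·(cos45°, sin45°) = (0.7071, 0.7071)
θ=45°: |BD| = 9.3198
θ=45°: circle(B,8.00) ∩ circle(D,6.00): a=6.1621, h=5.1019
θ=45°:   candidates: C₊=(7.2385,5.3267) cross=47.548; C₋=(6.4643,-4.8476) cross=-47.548
θ=45°:   branch - wants cross < 0 → take C=(6.4643,-4.8476) (cross=-47.548)
θ=45°: ex = (C−B)/|BC| = (0.7197,-0.6943); ey = (0.6943,0.7197)
θ=45°: P = B + 2.01·ex + -3.15·ey = (-0.0335,-2.9554)
θ=317°: B = A + 1.00·(cos317°, sin317°) = (0.7314, -0.6820)
θ=317°: |BD| = 9.2937
θ=317°: circle(B,8.00) ∩ circle(D,6.00): a=6.1532, h=5.1125
θ=317°:   candidates: C₊=(6.4928,4.8682) cross=47.514; C₋=(7.2432,-5.3292) cross=-47.514
θ=317°:   branch - wants cross < 0 → take C=(7.2432,-5.3292) (cross=-47.514)
θ=317°: ex = (C−B)/|BC| = (0.8140,-0.5809); ey = (0.5809,0.8140)
θ=317°: P = B + 2.01·ex + -3.15·ey = (0.5376,-4.4136)
θ=324°: B = A + 1.00·(cos324°, sin324°) = (0.8090, -0.5878)
θ=324°: |BD| = 9.2098
θ=324°: circle(B,8.00) ∩ circle(D,6.00): a=6.1250, h=5.1463
θ=324°:   candidates: C₊=(6.5931,4.9389) cross=47.396; C₋=(7.2500,-5.3327) cross=-47.396
θ=324°:   branch - wants cross < 0 → take C=(7.2500,-5.3327) (cross=-47.396)
θ=324°: ex = (C−B)/|BC| = (0.8051,-0.5931); ey = (0.5931,0.8051)
θ=324°: P = B + 2.01·ex + -3.15·ey = (0.5590,-4.3161)

θ=45°: -0.03 -2.96
θ=317°: 0.54 -4.41
θ=324°: 0.56 -4.32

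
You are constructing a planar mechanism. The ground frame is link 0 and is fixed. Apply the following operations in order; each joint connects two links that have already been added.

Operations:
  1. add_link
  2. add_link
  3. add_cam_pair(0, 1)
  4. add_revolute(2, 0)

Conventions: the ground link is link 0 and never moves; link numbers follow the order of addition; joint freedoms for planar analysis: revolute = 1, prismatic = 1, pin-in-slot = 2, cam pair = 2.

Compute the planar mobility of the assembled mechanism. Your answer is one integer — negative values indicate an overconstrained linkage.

L=1 J1=0 J2=0
add link → L=2 J1=0 J2=0
add link → L=3 J1=0 J2=0
C@0,1 dof=2 J2 → L=3 J1=0 J2=1
R@2,0 dof=1 J1 → L=3 J1=1 J2=1
M=3(L−1)−2J1−J2=3·2−2·1−1=3

M = 3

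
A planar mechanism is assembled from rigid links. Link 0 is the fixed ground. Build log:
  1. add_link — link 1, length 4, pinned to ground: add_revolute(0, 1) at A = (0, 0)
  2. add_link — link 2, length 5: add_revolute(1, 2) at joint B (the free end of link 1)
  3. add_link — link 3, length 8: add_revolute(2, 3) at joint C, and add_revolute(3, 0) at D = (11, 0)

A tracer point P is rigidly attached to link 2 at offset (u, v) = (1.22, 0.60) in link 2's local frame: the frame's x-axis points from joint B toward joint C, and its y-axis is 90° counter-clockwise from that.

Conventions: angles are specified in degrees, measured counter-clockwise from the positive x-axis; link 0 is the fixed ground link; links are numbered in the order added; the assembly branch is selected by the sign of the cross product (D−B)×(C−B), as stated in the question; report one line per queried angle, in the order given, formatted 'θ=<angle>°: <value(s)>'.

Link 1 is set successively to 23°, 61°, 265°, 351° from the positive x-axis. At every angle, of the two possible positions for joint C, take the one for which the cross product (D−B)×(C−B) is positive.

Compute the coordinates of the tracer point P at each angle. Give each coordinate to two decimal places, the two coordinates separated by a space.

A=(0,0), D=(11.00,0)
θ=23°: B = A + 4.00·(cos23°, sin23°) = (3.6820, 1.5629)
θ=23°: |BD| = 7.4830
θ=23°: circle(B,5.00) ∩ circle(D,8.00): a=1.1356, h=4.8693
θ=23°:   candidates: C₊=(5.8096,6.0877) cross=36.437; C₋=(3.7756,-3.4362) cross=-36.437
θ=23°:   branch + wants cross > 0 → take C=(5.8096,6.0877) (cross=36.437)
θ=23°: ex = (C−B)/|BC| = (0.4255,0.9050); ey = (-0.9050,0.4255)
θ=23°: P = B + 1.22·ex + 0.60·ey = (3.6582,2.9223)
θ=61°: B = A + 4.00·(cos61°, sin61°) = (1.9392, 3.4985)
θ=61°: |BD| = 9.7127
θ=61°: circle(B,5.00) ∩ circle(D,8.00): a=2.8487, h=4.1091
θ=61°:   candidates: C₊=(6.0768,6.3057) cross=39.911; C₋=(3.1166,-1.3609) cross=-39.911
θ=61°:   branch + wants cross > 0 → take C=(6.0768,6.3057) (cross=39.911)
θ=61°: ex = (C−B)/|BC| = (0.8275,0.5614); ey = (-0.5614,0.8275)
θ=61°: P = B + 1.22·ex + 0.60·ey = (2.6119,4.6800)
θ=265°: B = A + 4.00·(cos265°, sin265°) = (-0.3486, -3.9848)
θ=265°: |BD| = 12.0279
θ=265°: circle(B,5.00) ∩ circle(D,8.00): a=4.3927, h=2.3883
θ=265°:   candidates: C₊=(3.0048,-0.2760) cross=28.727; C₋=(4.5873,-4.7830) cross=-28.727
θ=265°:   branch + wants cross > 0 → take C=(3.0048,-0.2760) (cross=28.727)
θ=265°: ex = (C−B)/|BC| = (0.6707,0.7417); ey = (-0.7417,0.6707)
θ=265°: P = B + 1.22·ex + 0.60·ey = (0.0246,-2.6774)
θ=351°: B = A + 4.00·(cos351°, sin351°) = (3.9508, -0.6257)
θ=351°: |BD| = 7.0770
θ=351°: circle(B,5.00) ∩ circle(D,8.00): a=0.7831, h=4.9383
θ=351°:   candidates: C₊=(4.2941,4.3625) cross=34.948; C₋=(5.1674,-5.4755) cross=-34.948
θ=351°:   branch + wants cross > 0 → take C=(4.2941,4.3625) (cross=34.948)
θ=351°: ex = (C−B)/|BC| = (0.0687,0.9976); ey = (-0.9976,0.0687)
θ=351°: P = B + 1.22·ex + 0.60·ey = (3.4359,0.6326)

θ=23°: 3.66 2.92
θ=61°: 2.61 4.68
θ=265°: 0.02 -2.68
θ=351°: 3.44 0.63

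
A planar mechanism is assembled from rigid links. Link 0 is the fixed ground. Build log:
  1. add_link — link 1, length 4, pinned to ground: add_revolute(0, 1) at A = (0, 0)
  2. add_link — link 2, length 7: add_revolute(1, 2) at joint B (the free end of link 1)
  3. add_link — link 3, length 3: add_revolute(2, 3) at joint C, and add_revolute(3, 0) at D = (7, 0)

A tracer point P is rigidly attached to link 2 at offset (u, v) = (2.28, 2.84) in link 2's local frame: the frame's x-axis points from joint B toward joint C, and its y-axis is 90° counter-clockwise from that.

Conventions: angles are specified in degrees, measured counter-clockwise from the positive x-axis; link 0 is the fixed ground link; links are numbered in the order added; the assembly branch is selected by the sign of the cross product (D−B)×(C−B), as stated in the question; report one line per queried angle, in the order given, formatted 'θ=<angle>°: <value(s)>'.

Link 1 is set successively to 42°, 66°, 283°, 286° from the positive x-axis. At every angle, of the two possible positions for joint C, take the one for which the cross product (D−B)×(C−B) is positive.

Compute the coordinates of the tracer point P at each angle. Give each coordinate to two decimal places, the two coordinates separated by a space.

A=(0,0), D=(7.00,0)
θ=42°: B = A + 4.00·(cos42°, sin42°) = (2.9726, 2.6765)
θ=42°: |BD| = 4.8357
θ=42°: circle(B,7.00) ∩ circle(D,3.00): a=6.5538, h=2.4593
θ=42°:   candidates: C₊=(9.7921,1.0973) cross=11.892; C₋=(7.0697,-2.9992) cross=-11.892
θ=42°:   branch + wants cross > 0 → take C=(9.7921,1.0973) (cross=11.892)
θ=42°: ex = (C−B)/|BC| = (0.9742,-0.2256); ey = (0.2256,0.9742)
θ=42°: P = B + 2.28·ex + 2.84·ey = (5.8345,4.9289)
θ=66°: B = A + 4.00·(cos66°, sin66°) = (1.6269, 3.6542)
θ=66°: |BD| = 6.4979
θ=66°: circle(B,7.00) ∩ circle(D,3.00): a=6.3269, h=2.9951
θ=66°:   candidates: C₊=(8.5429,2.5728) cross=19.462; C₋=(5.1742,-2.3805) cross=-19.462
θ=66°:   branch + wants cross > 0 → take C=(8.5429,2.5728) (cross=19.462)
θ=66°: ex = (C−B)/|BC| = (0.9880,-0.1545); ey = (0.1545,0.9880)
θ=66°: P = B + 2.28·ex + 2.84·ey = (4.3183,6.1079)
θ=283°: B = A + 4.00·(cos283°, sin283°) = (0.8998, -3.8975)
θ=283°: |BD| = 7.2390
θ=283°: circle(B,7.00) ∩ circle(D,3.00): a=6.3823, h=2.8751
θ=283°:   candidates: C₊=(4.7301,1.9616) cross=20.813; C₋=(7.8261,-2.8840) cross=-20.813
θ=283°:   branch + wants cross > 0 → take C=(4.7301,1.9616) (cross=20.813)
θ=283°: ex = (C−B)/|BC| = (0.5472,0.8370); ey = (-0.8370,0.5472)
θ=283°: P = B + 2.28·ex + 2.84·ey = (-0.2297,-0.4351)
θ=286°: B = A + 4.00·(cos286°, sin286°) = (1.1025, -3.8450)
θ=286°: |BD| = 7.0402
θ=286°: circle(B,7.00) ∩ circle(D,3.00): a=6.3609, h=2.9221
θ=286°:   candidates: C₊=(4.8351,2.0768) cross=20.572; C₋=(8.0269,-2.8188) cross=-20.572
θ=286°:   branch + wants cross > 0 → take C=(4.8351,2.0768) (cross=20.572)
θ=286°: ex = (C−B)/|BC| = (0.5332,0.8460); ey = (-0.8460,0.5332)
θ=286°: P = B + 2.28·ex + 2.84·ey = (-0.0843,-0.4019)

θ=42°: 5.83 4.93
θ=66°: 4.32 6.11
θ=283°: -0.23 -0.44
θ=286°: -0.08 -0.40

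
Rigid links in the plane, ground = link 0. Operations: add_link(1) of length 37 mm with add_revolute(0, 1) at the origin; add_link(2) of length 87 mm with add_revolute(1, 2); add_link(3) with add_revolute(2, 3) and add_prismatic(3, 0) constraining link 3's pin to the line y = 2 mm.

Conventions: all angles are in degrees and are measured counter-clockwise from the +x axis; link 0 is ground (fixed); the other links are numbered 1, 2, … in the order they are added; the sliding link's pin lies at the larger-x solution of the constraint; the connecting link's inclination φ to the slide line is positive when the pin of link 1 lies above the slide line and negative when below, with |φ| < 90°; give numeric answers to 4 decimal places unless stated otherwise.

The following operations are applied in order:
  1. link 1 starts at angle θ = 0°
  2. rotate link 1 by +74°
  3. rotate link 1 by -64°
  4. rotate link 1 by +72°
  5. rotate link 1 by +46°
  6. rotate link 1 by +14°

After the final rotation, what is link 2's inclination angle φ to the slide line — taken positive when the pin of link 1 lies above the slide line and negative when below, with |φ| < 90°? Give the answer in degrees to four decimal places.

geometry: r = 37 mm, L = 87 mm, e = 2 mm; θ starts at 0°
rotate link 1 by +74°: θ ← 0° +74° = 74°
rotate link 1 by -64°: θ ← 74° -64° = 10°
rotate link 1 by +72°: θ ← 10° +72° = 82°
rotate link 1 by +46°: θ ← 82° +46° = 128°
rotate link 1 by +14°: θ ← 128° +14° = 142°
h = r sin θ − e = 22.779475 − 2 = 20.779475
sin φ = h / L = 20.779475 / 87 = 0.23884454
φ = arcsin(0.23884454) = 13.818354°

13.8184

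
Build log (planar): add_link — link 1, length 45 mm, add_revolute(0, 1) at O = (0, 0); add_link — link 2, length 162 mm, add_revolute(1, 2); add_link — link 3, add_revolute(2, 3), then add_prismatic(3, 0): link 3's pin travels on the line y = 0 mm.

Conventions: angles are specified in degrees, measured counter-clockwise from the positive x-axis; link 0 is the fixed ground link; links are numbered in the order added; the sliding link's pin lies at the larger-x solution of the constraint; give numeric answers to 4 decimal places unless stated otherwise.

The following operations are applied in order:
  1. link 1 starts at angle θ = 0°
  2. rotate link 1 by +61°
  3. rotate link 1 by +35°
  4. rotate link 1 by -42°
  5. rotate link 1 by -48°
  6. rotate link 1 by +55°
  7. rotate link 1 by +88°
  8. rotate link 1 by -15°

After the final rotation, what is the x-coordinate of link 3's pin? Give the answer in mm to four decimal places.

geometry: r = 45 mm, L = 162 mm, e = 0 mm; θ starts at 0°
rotate link 1 by +61°: θ ← 0° +61° = 61°
rotate link 1 by +35°: θ ← 61° +35° = 96°
rotate link 1 by -42°: θ ← 96° -42° = 54°
rotate link 1 by -48°: θ ← 54° -48° = 6°
rotate link 1 by +55°: θ ← 6° +55° = 61°
rotate link 1 by +88°: θ ← 61° +88° = 149°
rotate link 1 by -15°: θ ← 149° -15° = 134°
crank pin P = (r cos θ, r sin θ) = (-31.259627, 32.370291)
h = r sin θ − e = 32.370291 − 0 = 32.370291
x = r cos θ + √(L² − h²) = -31.259627 + 158.732997 = 127.473370

127.4734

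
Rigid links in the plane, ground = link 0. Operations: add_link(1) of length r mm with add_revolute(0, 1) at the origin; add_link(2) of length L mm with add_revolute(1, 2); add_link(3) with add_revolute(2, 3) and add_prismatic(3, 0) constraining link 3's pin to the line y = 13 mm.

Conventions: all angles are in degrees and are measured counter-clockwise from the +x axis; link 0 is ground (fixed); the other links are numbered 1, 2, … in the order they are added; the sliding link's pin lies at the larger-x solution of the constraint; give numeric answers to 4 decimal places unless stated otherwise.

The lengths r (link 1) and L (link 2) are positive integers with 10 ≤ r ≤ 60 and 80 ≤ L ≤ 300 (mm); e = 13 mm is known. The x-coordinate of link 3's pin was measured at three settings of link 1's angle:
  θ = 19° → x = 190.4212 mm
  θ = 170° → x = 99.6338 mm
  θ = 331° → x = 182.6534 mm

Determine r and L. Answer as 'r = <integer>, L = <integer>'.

constraint per measurement: (x − r cos θ)² + (r sin θ − e)² = L²
subtracting the θ₁ and θ₂ equations cancels the r² and L² terms:
r = (x₁² − x₂²) / (2[(x₁cos θ₁ + e sin θ₁) − (x₂cos θ₂ + e sin θ₂)]) = 47.0000 → r = 47
L² = (x₁ − r cos θ₁)² + (r sin θ₁ − e)² = 21315.9916 → L = 146.0000 → L = 146
check at θ₃=331°: x = 182.6534 (printed 182.6534) ✓

r = 47, L = 146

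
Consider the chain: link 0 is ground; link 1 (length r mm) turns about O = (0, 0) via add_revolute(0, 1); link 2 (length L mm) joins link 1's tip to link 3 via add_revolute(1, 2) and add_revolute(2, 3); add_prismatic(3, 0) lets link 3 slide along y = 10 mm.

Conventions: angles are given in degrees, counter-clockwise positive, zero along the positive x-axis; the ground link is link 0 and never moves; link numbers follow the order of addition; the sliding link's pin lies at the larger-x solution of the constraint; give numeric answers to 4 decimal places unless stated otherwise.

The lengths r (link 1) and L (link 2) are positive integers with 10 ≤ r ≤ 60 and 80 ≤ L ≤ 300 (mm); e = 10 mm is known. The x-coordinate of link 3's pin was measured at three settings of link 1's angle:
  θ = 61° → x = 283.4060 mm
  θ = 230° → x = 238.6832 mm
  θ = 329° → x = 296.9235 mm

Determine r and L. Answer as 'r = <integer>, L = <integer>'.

constraint per measurement: (x − r cos θ)² + (r sin θ − e)² = L²
subtracting the θ₁ and θ₂ equations cancels the r² and L² terms:
r = (x₁² − x₂²) / (2[(x₁cos θ₁ + e sin θ₁) − (x₂cos θ₂ + e sin θ₂)]) = 38.0000 → r = 38
L² = (x₁ − r cos θ₁)² + (r sin θ₁ − e)² = 70756.0053 → L = 266.0000 → L = 266
check at θ₃=329°: x = 296.9235 (printed 296.9235) ✓

r = 38, L = 266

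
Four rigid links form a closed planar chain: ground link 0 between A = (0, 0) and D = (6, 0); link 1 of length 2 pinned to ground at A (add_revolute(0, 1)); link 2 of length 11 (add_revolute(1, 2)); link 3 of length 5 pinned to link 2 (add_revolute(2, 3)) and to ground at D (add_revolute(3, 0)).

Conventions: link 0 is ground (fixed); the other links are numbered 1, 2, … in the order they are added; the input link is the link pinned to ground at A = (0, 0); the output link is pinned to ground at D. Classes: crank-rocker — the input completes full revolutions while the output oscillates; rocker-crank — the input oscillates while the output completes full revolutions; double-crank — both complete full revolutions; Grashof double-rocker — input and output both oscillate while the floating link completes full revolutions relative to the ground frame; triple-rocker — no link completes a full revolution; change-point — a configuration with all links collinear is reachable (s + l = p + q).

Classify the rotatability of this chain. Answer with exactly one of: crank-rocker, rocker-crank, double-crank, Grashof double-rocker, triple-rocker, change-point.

lengths: ground=6, input=2, coupler=11, output=5
sorted: s=2 (shortest), l=11 (longest), p+q=11
s + l = 13 vs p + q = 11
s + l > p + q → non-Grashof → no link fully rotates → triple-rocker

triple-rocker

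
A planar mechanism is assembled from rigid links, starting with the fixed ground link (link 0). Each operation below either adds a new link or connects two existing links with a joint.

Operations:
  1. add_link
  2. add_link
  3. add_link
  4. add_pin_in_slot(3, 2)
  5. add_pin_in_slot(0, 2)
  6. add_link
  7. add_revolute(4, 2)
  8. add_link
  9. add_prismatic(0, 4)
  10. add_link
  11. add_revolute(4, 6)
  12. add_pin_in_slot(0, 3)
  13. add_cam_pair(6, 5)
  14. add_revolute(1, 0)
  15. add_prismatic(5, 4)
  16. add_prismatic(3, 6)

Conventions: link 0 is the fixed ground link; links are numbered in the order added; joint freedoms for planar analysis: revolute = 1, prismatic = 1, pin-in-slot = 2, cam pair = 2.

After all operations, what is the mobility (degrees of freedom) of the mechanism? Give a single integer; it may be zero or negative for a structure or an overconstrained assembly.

L=1 J1=0 J2=0
add link → L=2 J1=0 J2=0
add link → L=3 J1=0 J2=0
add link → L=4 J1=0 J2=0
PS@3,2 dof=2 J2 → L=4 J1=0 J2=1
PS@0,2 dof=2 J2 → L=4 J1=0 J2=2
add link → L=5 J1=0 J2=2
R@4,2 dof=1 J1 → L=5 J1=1 J2=2
add link → L=6 J1=1 J2=2
P@0,4 dof=1 J1 → L=6 J1=2 J2=2
add link → L=7 J1=2 J2=2
R@4,6 dof=1 J1 → L=7 J1=3 J2=2
PS@0,3 dof=2 J2 → L=7 J1=3 J2=3
C@6,5 dof=2 J2 → L=7 J1=3 J2=4
R@1,0 dof=1 J1 → L=7 J1=4 J2=4
P@5,4 dof=1 J1 → L=7 J1=5 J2=4
P@3,6 dof=1 J1 → L=7 J1=6 J2=4
M=3(L−1)−2J1−J2=3·6−2·6−4=2

M = 2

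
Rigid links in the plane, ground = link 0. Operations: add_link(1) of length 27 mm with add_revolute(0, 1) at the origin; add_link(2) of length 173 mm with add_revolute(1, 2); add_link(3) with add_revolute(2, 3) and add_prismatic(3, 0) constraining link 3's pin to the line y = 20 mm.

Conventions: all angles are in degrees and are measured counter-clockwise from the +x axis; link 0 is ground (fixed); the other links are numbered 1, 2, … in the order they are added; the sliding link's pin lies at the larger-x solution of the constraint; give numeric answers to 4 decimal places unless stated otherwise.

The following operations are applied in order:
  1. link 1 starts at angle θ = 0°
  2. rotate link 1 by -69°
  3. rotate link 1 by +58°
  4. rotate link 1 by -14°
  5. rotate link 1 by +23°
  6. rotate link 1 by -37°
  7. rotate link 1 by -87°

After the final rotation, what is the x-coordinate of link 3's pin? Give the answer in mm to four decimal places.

geometry: r = 27 mm, L = 173 mm, e = 20 mm; θ starts at 0°
rotate link 1 by -69°: θ ← 0° -69° = -69°
rotate link 1 by +58°: θ ← -69° +58° = -11°
rotate link 1 by -14°: θ ← -11° -14° = -25°
rotate link 1 by +23°: θ ← -25° +23° = -2°
rotate link 1 by -37°: θ ← -2° -37° = -39°
rotate link 1 by -87°: θ ← -39° -87° = -126°
crank pin P = (r cos θ, r sin θ) = (-15.870202, -21.843459)
h = r sin θ − e = -21.843459 − 20 = -41.843459
x = r cos θ + √(L² − h²) = -15.870202 + 167.863412 = 151.993210

151.9932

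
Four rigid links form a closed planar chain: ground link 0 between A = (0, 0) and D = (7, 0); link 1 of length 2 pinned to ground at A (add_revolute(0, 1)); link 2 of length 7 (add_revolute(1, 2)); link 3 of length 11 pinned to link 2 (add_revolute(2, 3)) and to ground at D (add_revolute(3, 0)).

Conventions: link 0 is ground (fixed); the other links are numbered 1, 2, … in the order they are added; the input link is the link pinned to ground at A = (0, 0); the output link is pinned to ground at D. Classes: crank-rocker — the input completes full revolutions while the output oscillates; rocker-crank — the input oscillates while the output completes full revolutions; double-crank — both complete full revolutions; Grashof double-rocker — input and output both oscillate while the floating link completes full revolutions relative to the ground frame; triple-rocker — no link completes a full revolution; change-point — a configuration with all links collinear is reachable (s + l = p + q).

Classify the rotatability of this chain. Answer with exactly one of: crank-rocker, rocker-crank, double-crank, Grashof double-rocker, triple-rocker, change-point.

lengths: ground=7, input=2, coupler=7, output=11
sorted: s=2 (shortest), l=11 (longest), p+q=14
s + l = 13 vs p + q = 14
s + l < p + q (Grashof) with shortest = input link → crank-rocker

crank-rocker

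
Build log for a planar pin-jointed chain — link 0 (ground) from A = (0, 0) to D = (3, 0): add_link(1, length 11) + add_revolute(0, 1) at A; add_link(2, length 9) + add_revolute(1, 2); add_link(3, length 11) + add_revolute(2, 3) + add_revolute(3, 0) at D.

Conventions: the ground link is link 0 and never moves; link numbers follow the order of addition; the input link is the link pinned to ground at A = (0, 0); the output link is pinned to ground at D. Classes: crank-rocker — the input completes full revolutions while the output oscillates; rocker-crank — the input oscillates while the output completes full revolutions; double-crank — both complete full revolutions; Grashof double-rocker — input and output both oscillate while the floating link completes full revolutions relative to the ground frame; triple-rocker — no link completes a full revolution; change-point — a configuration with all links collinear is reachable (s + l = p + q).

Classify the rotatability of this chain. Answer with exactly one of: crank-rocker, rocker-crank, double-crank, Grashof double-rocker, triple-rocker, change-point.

lengths: ground=3, input=11, coupler=9, output=11
sorted: s=3 (shortest), l=11 (longest), p+q=20
s + l = 14 vs p + q = 20
s + l < p + q (Grashof) with shortest = ground link → double-crank

double-crank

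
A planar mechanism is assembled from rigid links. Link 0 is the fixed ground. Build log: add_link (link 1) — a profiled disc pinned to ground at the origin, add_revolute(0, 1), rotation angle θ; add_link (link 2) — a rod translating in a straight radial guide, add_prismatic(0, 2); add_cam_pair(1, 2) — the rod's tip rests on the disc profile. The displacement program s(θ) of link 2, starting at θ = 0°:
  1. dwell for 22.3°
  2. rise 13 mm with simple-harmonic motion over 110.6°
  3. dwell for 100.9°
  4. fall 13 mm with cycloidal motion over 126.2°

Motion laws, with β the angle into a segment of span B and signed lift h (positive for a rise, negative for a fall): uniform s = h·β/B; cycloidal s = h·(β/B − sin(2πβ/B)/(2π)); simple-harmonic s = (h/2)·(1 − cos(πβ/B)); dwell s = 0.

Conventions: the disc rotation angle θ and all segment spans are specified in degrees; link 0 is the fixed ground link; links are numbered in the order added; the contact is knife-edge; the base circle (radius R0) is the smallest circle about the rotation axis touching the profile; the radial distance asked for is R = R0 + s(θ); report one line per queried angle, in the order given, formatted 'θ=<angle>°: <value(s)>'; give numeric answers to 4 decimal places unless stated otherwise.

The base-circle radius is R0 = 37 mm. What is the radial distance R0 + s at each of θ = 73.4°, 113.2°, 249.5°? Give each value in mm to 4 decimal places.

seg 1 [0°–22.3°] dwell: s stays 0.0000
seg 2 [22.3°–132.9°] simple-harmonic, h=13: θ=73.4° here. β=51.1, B=110.6. 13/2·(1 − cos(π·0.4620)) = 5.7264 → s = 5.7264
seg 2 [22.3°–132.9°] simple-harmonic, h=13: θ=113.2° here. β=90.9, B=110.6. 13/2·(1 − cos(π·0.8219)) = 12.0086 → s = 12.0086
seg 2 [22.3°–132.9°] simple-harmonic, h=13: full span → s += 13 → s = 13.0000
seg 3 [132.9°–233.8°] dwell: s stays 13.0000
seg 4 [233.8°–360°] cycloidal, h=-13: θ=249.5° here. β=15.7, B=126.2. -13·(0.1244 − sin(2π·0.1244)/(2π)) = -0.1597 → s = 12.8403
θ=73.4°: R = R0 + s = 37 + 5.7264 = 42.7264
θ=113.2°: R = R0 + s = 37 + 12.0086 = 49.0086
θ=249.5°: R = R0 + s = 37 + 12.8403 = 49.8403

θ=73.4°: 42.7264
θ=113.2°: 49.0086
θ=249.5°: 49.8403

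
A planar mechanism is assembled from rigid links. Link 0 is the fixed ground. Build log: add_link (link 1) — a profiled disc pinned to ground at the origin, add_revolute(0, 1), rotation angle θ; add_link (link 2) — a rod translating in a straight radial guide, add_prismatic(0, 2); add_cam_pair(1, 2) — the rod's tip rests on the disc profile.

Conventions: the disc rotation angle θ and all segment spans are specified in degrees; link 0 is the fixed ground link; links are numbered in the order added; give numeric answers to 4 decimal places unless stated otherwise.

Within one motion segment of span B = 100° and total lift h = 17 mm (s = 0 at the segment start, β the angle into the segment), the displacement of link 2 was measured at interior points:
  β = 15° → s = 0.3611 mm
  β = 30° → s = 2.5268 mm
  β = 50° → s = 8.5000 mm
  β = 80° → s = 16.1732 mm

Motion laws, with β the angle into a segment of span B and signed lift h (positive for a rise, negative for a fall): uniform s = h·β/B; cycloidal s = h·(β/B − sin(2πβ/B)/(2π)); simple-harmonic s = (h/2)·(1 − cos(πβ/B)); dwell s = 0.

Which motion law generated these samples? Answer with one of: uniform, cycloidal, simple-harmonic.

candidates at β/B = r: uniform s = h·r (linear in β); cycloidal s = h·(r − sin(2πr)/(2π)); simple-harmonic s = (h/2)(1 − cos(πr))
β=15°: printed 0.3611 | uniform 2.5500, cycloidal 0.3611, simple-harmonic 0.9264
β=30°: printed 2.5268 | uniform 5.1000, cycloidal 2.5268, simple-harmonic 3.5038
β=50°: printed 8.5000 | uniform 8.5000, cycloidal 8.5000, simple-harmonic 8.5000
β=80°: printed 16.1732 | uniform 13.6000, cycloidal 16.1732, simple-harmonic 15.3766
only one law matches every sample → cycloidal

cycloidal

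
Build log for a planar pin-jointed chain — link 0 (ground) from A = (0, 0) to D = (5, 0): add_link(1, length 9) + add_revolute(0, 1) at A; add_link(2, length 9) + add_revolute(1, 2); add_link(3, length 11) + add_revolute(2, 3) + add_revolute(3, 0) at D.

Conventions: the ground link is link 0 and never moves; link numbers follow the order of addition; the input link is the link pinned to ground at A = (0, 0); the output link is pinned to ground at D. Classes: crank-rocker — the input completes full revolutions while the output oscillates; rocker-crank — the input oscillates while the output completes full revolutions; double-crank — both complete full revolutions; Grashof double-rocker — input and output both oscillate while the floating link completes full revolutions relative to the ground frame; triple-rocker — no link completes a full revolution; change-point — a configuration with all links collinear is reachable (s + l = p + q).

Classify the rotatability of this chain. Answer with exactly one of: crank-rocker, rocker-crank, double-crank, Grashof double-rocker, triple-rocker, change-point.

lengths: ground=5, input=9, coupler=9, output=11
sorted: s=5 (shortest), l=11 (longest), p+q=18
s + l = 16 vs p + q = 18
s + l < p + q (Grashof) with shortest = ground link → double-crank

double-crank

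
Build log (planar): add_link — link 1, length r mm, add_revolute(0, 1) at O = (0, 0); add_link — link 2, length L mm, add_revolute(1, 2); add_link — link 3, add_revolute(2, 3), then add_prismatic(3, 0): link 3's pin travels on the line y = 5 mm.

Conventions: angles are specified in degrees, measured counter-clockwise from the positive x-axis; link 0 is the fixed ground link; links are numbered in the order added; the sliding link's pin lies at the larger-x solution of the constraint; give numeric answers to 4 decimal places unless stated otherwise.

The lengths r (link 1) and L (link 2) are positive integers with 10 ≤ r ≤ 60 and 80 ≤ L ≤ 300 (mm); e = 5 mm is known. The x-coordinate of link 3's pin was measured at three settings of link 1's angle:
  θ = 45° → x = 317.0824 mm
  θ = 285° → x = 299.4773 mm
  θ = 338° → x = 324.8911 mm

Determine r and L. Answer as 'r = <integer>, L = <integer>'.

constraint per measurement: (x − r cos θ)² + (r sin θ − e)² = L²
subtracting the θ₁ and θ₂ equations cancels the r² and L² terms:
r = (x₁² − x₂²) / (2[(x₁cos θ₁ + e sin θ₁) − (x₂cos θ₂ + e sin θ₂)]) = 35.0000 → r = 35
L² = (x₁ − r cos θ₁)² + (r sin θ₁ − e)² = 85848.9829 → L = 293.0000 → L = 293
check at θ₃=338°: x = 324.8911 (printed 324.8911) ✓

r = 35, L = 293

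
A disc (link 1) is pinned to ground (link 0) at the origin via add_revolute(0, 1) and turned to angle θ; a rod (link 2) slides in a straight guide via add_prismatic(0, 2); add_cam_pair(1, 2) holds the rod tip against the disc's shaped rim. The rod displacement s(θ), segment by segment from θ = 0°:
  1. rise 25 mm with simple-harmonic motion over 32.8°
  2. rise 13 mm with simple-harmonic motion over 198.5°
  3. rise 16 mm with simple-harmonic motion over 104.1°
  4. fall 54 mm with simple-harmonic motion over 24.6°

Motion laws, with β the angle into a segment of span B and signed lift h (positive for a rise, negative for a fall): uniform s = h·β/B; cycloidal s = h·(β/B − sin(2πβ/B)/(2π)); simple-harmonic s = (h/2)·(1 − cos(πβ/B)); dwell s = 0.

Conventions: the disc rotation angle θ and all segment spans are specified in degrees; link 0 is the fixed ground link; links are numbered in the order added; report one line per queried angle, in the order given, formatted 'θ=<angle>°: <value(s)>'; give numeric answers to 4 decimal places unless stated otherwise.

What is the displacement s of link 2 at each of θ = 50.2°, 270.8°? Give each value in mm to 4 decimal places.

segment 1 (0° to 32.8°, simple-harmonic, h = 25) is passed completely: s = 0.0000 + (25) = 25.0000
θ = 50.2° falls in segment 2 (32.8° to 231.3°, simple-harmonic, h = 13): β = 50.2 − 32.8 = 17.4°, B = 198.5°; Δs = 13/2·(1 − cos(π·0.0877)) = 0.2449; s = 25.0000 + 0.2449 = 25.2449
segment 2 (32.8° to 231.3°, simple-harmonic, h = 13) is passed completely: s = 25.0000 + (13) = 38.0000
θ = 270.8° falls in segment 3 (231.3° to 335.4°, simple-harmonic, h = 16): β = 270.8 − 231.3 = 39.5°, B = 104.1°; Δs = 16/2·(1 − cos(π·0.3794)) = 5.0420; s = 38.0000 + 5.0420 = 43.0420

θ=50.2°: 25.2449
θ=270.8°: 43.0420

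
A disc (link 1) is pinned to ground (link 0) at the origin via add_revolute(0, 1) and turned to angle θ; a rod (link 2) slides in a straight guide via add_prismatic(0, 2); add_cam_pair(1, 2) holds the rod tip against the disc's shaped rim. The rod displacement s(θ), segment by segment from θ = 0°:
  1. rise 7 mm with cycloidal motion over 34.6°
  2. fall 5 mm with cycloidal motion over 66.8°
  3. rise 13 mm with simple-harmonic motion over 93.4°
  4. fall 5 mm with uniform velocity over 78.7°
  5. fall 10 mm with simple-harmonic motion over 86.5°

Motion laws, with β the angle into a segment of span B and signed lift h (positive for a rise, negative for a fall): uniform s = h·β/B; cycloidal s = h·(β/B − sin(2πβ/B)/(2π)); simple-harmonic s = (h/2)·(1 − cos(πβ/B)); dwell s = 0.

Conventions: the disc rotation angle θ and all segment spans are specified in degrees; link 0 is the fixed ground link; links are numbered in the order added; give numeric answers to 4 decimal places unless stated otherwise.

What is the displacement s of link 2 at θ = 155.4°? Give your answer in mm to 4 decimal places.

segment 1 (0° to 34.6°, cycloidal, h = 7) is passed completely: s = 0.0000 + (7) = 7.0000
segment 2 (34.6° to 101.4°, cycloidal, h = -5) is passed completely: s = 7.0000 + (-5) = 2.0000
θ = 155.4° falls in segment 3 (101.4° to 194.8°, simple-harmonic, h = 13): β = 155.4 − 101.4 = 54°, B = 93.4°; Δs = 13/2·(1 − cos(π·0.5782)) = 8.0800; s = 2.0000 + 8.0800 = 10.0800

10.0800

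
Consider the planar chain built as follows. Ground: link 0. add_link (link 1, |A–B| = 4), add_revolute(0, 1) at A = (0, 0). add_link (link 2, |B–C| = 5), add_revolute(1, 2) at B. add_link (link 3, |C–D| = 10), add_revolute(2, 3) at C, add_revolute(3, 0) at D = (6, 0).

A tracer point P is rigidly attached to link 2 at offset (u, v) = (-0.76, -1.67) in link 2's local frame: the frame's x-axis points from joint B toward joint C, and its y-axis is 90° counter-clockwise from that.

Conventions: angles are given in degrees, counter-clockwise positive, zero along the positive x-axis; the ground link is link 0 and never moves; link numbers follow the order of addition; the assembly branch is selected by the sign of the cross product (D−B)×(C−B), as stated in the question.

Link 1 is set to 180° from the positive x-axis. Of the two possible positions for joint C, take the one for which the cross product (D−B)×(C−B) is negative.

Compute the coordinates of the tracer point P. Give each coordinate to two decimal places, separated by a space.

A=(0,0), D=(6.00,0)
B = A + 4.00·(cos180°, sin180°) = (-4.0000, 0.0000)
|BD| = 10.0000
circle(B,5.00) ∩ circle(D,10.00): a=1.2500, h=4.8412
  candidates: C₊=(-2.7500,4.8412) cross=48.412; C₋=(-2.7500,-4.8412) cross=-48.412
  branch - wants cross < 0 → take C=(-2.7500,-4.8412) (cross=-48.412)
ex = (C−B)/|BC| = (0.2500,-0.9682); ey = (0.9682,0.2500)
P = B + -0.76·ex + -1.67·ey = (-5.8070,0.3184)

-5.81 0.32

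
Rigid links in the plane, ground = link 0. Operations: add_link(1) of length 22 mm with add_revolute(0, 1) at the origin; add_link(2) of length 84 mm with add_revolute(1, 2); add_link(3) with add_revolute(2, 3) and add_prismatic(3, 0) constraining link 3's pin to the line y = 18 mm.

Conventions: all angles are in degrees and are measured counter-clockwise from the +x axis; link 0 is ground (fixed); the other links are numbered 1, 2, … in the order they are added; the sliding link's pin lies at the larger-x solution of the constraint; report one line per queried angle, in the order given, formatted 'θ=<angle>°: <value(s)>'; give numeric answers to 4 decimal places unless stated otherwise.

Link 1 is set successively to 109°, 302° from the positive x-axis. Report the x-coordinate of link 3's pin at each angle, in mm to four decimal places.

geometry: r = 22 mm, L = 84 mm, e = 18 mm
θ=109°: crank pin P = (r cos θ, r sin θ) = (-7.162499, 20.801409)
θ=109°: h = r sin θ − e = 20.801409 − 18 = 2.801409
θ=109°: x = r cos θ + √(L² − h²) = -7.162499 + 83.953273 = 76.790774
θ=302°: crank pin P = (r cos θ, r sin θ) = (11.658224, -18.657058)
θ=302°: h = r sin θ − e = -18.657058 − 18 = -36.657058
θ=302°: x = r cos θ + √(L² − h²) = 11.658224 + 75.579495 = 87.237719

θ=109°: 76.7908
θ=302°: 87.2377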